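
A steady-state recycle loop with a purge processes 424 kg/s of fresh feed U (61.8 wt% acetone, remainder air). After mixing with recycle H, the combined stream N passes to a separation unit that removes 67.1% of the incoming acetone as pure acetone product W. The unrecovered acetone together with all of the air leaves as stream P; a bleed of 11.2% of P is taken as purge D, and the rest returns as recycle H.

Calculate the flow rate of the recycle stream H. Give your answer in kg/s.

1392 kg/s

air enters only via U and leaves only via the purge: 424×0.382 = 0.112×(air in P), and the separation unit passes all air, so air in N = air in P = 1446.1 kg/s.
acetone in N: m_A = 424×0.618 + (1−0.112)·(1−0.671)·m_A, so m_A = 262.03/0.7078 = 370.18 kg/s.
P = (1−0.671)×370.18 + 1446.1 = 1567.9 kg/s.
Recycle H = (1−0.112)×1567.9 = 1392.3 kg/s.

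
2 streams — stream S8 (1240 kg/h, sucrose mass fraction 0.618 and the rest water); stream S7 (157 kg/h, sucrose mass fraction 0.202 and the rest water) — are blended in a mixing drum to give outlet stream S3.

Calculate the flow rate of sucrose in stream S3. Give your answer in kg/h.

798 kg/h

sucrose out = sucrose in = 1240×0.618 + 157×0.202 = 798.03 kg/h.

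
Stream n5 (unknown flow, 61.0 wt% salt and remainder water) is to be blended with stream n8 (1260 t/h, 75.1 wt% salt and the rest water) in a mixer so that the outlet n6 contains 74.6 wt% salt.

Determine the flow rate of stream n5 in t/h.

46.32 t/h

Let n5 be the unknown flow. Total out = 1260 + n5.
salt balance: 946.26 + 0.610·n5 = 0.746·(1260 + n5)
(0.610 − 0.746)·n5 = 0.746×1260 − 946.26 = -6.3
n5 = -6.3 / -0.136 = 46.324 t/h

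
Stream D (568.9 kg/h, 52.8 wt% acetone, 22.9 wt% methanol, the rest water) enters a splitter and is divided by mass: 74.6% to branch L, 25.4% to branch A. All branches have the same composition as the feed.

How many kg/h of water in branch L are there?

Branch L total = 0.746×568.9 = 424.4 kg/h.
water in L = 0.243×424.4 = 103.13 kg/h.

103.1 kg/h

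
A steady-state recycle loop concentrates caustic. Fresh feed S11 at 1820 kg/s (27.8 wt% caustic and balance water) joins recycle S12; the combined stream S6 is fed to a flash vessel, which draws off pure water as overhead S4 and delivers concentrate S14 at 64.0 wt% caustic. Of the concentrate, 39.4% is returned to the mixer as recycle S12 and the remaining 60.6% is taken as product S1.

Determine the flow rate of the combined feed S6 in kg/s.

Overall caustic balance (none leaves overhead): caustic in fresh feed = caustic in product, i.e. 1820×0.278 = (1−0.394)·S14·0.640.
S14 = 505.96/(0.640×0.606) = 1304.6 kg/s.
Recycle S12 = 0.394×1304.6 = 514 kg/s.
Combined feed S6 = 1820 + 514 = 2334 kg/s.

2334 kg/s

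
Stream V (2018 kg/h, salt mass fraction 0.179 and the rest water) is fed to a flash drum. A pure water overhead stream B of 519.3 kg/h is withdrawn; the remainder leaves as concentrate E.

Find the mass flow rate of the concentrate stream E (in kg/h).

1499 kg/h

Concentrate = 2018 − 519.3 = 1498.7 kg/h.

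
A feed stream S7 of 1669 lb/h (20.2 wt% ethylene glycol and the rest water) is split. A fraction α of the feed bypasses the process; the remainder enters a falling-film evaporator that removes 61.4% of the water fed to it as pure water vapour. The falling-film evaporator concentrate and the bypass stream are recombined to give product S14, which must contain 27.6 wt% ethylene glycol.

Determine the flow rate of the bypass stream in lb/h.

All 1669×0.202 = 337.14 lb/h of ethylene glycol reaches S14, so S14 = 337.14/0.276 = 1221.5 lb/h and vapour = 447.49 lb/h.
The evaporator receives (1−α)·1669 of feed at 0.798 water and removes 0.614 of that water:
0.614×0.798×(1−α)×1669 = 447.49
(1−α) = 447.49/817.76 = 0.5472;  α = 0.4528.
Bypass flow = 0.4528×1669 = 755.71 lb/h.

755.7 lb/h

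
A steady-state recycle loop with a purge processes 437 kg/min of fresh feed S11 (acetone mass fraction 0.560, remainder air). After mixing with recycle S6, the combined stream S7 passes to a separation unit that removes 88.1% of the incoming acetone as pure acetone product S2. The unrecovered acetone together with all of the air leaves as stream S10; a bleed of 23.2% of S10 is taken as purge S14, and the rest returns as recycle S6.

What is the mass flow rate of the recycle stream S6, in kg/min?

661.1 kg/min

air enters only via S11 and leaves only via the purge: 437×0.440 = 0.232×(air in S10), and the separation unit passes all air, so air in S7 = air in S10 = 828.79 kg/min.
acetone in S7: m_A = 437×0.560 + (1−0.232)·(1−0.881)·m_A, so m_A = 244.72/0.9086 = 269.34 kg/min.
S10 = (1−0.881)×269.34 + 828.79 = 860.84 kg/min.
Recycle S6 = (1−0.232)×860.84 = 661.13 kg/min.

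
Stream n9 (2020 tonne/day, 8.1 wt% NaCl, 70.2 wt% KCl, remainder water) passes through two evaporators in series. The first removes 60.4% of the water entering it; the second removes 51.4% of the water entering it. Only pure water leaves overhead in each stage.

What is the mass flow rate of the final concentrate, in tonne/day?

water in feed = 2020×0.217 = 438.34 tonne/day.
After stage 1: water left = (1−0.604)×438.34 = 173.58; stream total = 1755.2 tonne/day.
After stage 2: water left = (1−0.514)×173.58 = 84.361; final concentrate = 1666 tonne/day.

1666 tonne/day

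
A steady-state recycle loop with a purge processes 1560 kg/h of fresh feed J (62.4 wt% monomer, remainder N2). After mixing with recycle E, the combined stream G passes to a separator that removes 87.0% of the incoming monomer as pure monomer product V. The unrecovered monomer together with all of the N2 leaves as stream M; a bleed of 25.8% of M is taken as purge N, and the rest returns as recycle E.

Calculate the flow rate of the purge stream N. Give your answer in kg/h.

622.7 kg/h

N2 enters only via J and leaves only via the purge: 1560×0.376 = 0.258×(N2 in M), and the separator passes all N2, so N2 in G = N2 in M = 2273.5 kg/h.
monomer in G: m_A = 1560×0.624 + (1−0.258)·(1−0.870)·m_A, so m_A = 973.44/0.9035 = 1077.4 kg/h.
M = (1−0.870)×1077.4 + 2273.5 = 2413.5 kg/h.
Purge N = 0.258×2413.5 = 622.69 kg/h.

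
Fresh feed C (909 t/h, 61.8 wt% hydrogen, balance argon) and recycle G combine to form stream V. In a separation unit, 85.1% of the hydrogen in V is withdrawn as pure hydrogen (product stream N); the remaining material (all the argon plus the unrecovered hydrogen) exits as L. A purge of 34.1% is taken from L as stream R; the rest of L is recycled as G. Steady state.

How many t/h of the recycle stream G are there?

argon enters only via C and leaves only via the purge: 909×0.382 = 0.341×(argon in L), and the separation unit passes all argon, so argon in V = argon in L = 1018.3 t/h.
hydrogen in V: m_A = 909×0.618 + (1−0.341)·(1−0.851)·m_A, so m_A = 561.76/0.9018 = 622.93 t/h.
L = (1−0.851)×622.93 + 1018.3 = 1111.1 t/h.
Recycle G = (1−0.341)×1111.1 = 732.22 t/h.

732.2 t/h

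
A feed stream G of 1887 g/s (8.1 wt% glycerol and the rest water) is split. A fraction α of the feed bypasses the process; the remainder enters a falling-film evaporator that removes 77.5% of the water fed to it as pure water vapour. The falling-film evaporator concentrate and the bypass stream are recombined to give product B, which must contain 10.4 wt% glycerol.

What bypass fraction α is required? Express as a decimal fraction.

0.689

All 1887×0.081 = 152.85 g/s of glycerol reaches B, so B = 152.85/0.104 = 1469.7 g/s and vapour = 417.32 g/s.
The evaporator receives (1−α)·1887 of feed at 0.919 water and removes 0.775 of that water:
0.775×0.919×(1−α)×1887 = 417.32
(1−α) = 417.32/1344 = 0.3105;  α = 0.6895.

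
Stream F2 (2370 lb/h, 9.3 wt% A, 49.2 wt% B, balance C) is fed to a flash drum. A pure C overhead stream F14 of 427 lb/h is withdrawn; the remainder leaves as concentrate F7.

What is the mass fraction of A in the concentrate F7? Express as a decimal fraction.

A is not removed: 2370×0.093 = 220.41 lb/h of A enters F7.
Concentrate = 2370 − 427 = 1943 lb/h.
Mass fraction = 220.41/1943 = 0.1134.

0.1134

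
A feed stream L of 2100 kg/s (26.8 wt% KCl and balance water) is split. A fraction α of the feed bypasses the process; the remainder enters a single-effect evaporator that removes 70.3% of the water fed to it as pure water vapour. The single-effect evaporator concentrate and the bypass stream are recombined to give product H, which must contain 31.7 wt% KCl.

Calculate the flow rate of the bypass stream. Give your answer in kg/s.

1469 kg/s

All 2100×0.268 = 562.8 kg/s of KCl reaches H, so H = 562.8/0.317 = 1775.4 kg/s and vapour = 324.61 kg/s.
The evaporator receives (1−α)·2100 of feed at 0.732 water and removes 0.703 of that water:
0.703×0.732×(1−α)×2100 = 324.61
(1−α) = 324.61/1080.7 = 0.3004;  α = 0.6996.
Bypass flow = 0.6996×2100 = 1469.2 kg/s.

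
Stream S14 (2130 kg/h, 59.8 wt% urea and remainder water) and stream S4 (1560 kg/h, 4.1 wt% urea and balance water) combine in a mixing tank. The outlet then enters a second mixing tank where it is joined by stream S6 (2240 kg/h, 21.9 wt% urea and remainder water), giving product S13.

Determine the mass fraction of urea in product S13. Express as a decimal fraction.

Overall, product flow = 5930 kg/h.
urea in = 2130×0.598 + 1560×0.041 + 2240×0.219 = 1828.3 kg/h.
urea fraction in S13 = 0.308.

0.308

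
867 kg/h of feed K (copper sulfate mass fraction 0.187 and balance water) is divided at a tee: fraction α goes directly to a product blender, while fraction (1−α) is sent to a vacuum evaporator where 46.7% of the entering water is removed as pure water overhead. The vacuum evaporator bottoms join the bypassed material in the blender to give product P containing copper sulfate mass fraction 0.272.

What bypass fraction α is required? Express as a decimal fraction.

All 867×0.187 = 162.13 kg/h of copper sulfate reaches P, so P = 162.13/0.272 = 596.06 kg/h and vapour = 270.94 kg/h.
The evaporator receives (1−α)·867 of feed at 0.813 water and removes 0.467 of that water:
0.467×0.813×(1−α)×867 = 270.94
(1−α) = 270.94/329.17 = 0.8231;  α = 0.1769.

0.177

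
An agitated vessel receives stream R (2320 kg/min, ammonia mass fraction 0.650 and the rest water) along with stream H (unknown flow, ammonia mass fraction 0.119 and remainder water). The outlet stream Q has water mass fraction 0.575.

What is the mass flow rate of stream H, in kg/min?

1706 kg/min

Let H be the unknown flow. Total out = 2320 + H.
water balance: 812 + 0.881·H = 0.575·(2320 + H)
(0.881 − 0.575)·H = 0.575×2320 − 812 = 522
H = 522 / 0.306 = 1705.9 kg/min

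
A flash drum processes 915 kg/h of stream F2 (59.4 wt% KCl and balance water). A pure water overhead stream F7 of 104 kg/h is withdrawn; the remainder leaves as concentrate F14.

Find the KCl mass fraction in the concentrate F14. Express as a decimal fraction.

0.6702

KCl is not removed: 915×0.594 = 543.51 kg/h of KCl enters F14.
Concentrate = 915 − 104 = 811 kg/h.
Mass fraction = 543.51/811 = 0.6702.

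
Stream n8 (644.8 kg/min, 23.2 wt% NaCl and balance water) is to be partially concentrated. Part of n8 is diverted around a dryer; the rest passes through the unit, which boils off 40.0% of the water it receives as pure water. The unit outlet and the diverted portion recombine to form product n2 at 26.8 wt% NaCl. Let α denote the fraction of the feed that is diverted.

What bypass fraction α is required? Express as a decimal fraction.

All 644.8×0.232 = 149.59 kg/min of NaCl reaches n2, so n2 = 149.59/0.268 = 558.19 kg/min and vapour = 86.615 kg/min.
The evaporator receives (1−α)·644.8 of feed at 0.768 water and removes 0.400 of that water:
0.400×0.768×(1−α)×644.8 = 86.615
(1−α) = 86.615/198.08 = 0.4373;  α = 0.5627.

0.563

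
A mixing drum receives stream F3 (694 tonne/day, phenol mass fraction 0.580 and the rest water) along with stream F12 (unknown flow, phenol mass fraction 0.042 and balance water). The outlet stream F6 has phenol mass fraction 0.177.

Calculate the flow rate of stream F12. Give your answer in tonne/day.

2072 tonne/day

Let F12 be the unknown flow. Total out = 694 + F12.
phenol balance: 402.52 + 0.042·F12 = 0.177·(694 + F12)
(0.042 − 0.177)·F12 = 0.177×694 − 402.52 = -279.68
F12 = -279.68 / -0.135 = 2071.7 tonne/day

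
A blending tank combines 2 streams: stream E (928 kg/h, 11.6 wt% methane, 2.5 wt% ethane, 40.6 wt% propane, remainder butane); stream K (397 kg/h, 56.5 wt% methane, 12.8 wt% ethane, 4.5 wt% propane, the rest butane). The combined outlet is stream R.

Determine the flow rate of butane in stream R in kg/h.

butane out = butane in = 928×0.453 + 397×0.262 = 524.4 kg/h.

524.4 kg/h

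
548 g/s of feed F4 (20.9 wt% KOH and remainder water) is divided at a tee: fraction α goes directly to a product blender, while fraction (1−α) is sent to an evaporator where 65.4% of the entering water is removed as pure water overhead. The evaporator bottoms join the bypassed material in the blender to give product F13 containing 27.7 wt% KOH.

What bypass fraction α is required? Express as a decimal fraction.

All 548×0.209 = 114.53 g/s of KOH reaches F13, so F13 = 114.53/0.277 = 413.47 g/s and vapour = 134.53 g/s.
The evaporator receives (1−α)·548 of feed at 0.791 water and removes 0.654 of that water:
0.654×0.791×(1−α)×548 = 134.53
(1−α) = 134.53/283.49 = 0.4745;  α = 0.5255.

0.525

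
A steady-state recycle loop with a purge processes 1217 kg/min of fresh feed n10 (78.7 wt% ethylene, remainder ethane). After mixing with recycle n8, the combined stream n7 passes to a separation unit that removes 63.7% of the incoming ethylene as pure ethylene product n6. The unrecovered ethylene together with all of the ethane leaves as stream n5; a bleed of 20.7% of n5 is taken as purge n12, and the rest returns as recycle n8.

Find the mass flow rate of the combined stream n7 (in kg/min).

ethane enters only via n10 and leaves only via the purge: 1217×0.213 = 0.207×(ethane in n5), and the separation unit passes all ethane, so ethane in n7 = ethane in n5 = 1252.3 kg/min.
ethylene in n7: m_A = 1217×0.787 + (1−0.207)·(1−0.637)·m_A, so m_A = 957.78/0.7121 = 1344.9 kg/min.
n7 = 1344.9 + 1252.3 = 2597.2 kg/min.

2597 kg/min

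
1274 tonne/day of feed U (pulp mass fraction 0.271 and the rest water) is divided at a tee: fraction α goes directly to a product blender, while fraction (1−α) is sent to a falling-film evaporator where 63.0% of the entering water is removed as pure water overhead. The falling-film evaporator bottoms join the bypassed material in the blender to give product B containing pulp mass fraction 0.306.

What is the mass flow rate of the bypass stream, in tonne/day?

956.7 tonne/day

All 1274×0.271 = 345.25 tonne/day of pulp reaches B, so B = 345.25/0.306 = 1128.3 tonne/day and vapour = 145.72 tonne/day.
The evaporator receives (1−α)·1274 of feed at 0.729 water and removes 0.630 of that water:
0.630×0.729×(1−α)×1274 = 145.72
(1−α) = 145.72/585.11 = 0.2490;  α = 0.7510.
Bypass flow = 0.7510×1274 = 956.72 tonne/day.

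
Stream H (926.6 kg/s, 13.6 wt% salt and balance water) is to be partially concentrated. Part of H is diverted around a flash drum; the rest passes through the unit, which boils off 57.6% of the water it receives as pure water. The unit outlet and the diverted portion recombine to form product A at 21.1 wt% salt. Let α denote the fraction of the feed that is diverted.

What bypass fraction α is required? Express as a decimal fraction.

All 926.6×0.136 = 126.02 kg/s of salt reaches A, so A = 126.02/0.211 = 597.24 kg/s and vapour = 329.36 kg/s.
The evaporator receives (1−α)·926.6 of feed at 0.864 water and removes 0.576 of that water:
0.576×0.864×(1−α)×926.6 = 329.36
(1−α) = 329.36/461.14 = 0.7142;  α = 0.2858.

0.286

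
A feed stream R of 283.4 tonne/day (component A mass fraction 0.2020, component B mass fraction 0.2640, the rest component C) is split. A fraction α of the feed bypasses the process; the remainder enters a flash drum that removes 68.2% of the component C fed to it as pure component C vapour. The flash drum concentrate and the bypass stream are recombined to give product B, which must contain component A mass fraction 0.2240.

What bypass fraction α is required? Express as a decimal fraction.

All 283.4×0.202 = 57.247 tonne/day of component A reaches B, so B = 57.247/0.224 = 255.57 tonne/day and vapour = 27.834 tonne/day.
The evaporator receives (1−α)·283.4 of feed at 0.534 component C and removes 0.682 of that component C:
0.682×0.534×(1−α)×283.4 = 27.834
(1−α) = 27.834/103.21 = 0.2697;  α = 0.7303.

0.730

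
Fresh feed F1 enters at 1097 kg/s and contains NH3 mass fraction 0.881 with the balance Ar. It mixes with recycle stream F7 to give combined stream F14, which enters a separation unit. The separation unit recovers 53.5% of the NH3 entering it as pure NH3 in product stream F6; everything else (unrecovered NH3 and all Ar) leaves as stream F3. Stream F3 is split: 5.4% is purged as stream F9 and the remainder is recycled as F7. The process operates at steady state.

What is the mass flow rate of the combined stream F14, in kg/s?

Ar enters only via F1 and leaves only via the purge: 1097×0.119 = 0.054×(Ar in F3), and the separation unit passes all Ar, so Ar in F14 = Ar in F3 = 2417.5 kg/s.
NH3 in F14: m_A = 1097×0.881 + (1−0.054)·(1−0.535)·m_A, so m_A = 966.46/0.5601 = 1725.5 kg/s.
F14 = 1725.5 + 2417.5 = 4142.9 kg/s.

4143 kg/s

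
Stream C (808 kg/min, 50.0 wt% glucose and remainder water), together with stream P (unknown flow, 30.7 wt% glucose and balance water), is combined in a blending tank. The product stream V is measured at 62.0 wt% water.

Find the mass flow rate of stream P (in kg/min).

1328 kg/min

Let P be the unknown flow. Total out = 808 + P.
water balance: 404 + 0.693·P = 0.620·(808 + P)
(0.693 − 0.620)·P = 0.620×808 − 404 = 96.96
P = 96.96 / 0.073 = 1328.2 kg/min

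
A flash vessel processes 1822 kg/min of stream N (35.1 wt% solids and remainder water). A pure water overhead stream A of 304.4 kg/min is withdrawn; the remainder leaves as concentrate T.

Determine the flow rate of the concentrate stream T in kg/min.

1518 kg/min

Concentrate = 1822 − 304.4 = 1517.6 kg/min.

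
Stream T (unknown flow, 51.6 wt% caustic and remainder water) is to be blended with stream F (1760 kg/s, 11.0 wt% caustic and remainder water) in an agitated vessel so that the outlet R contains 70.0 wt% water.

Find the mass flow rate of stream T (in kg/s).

1548 kg/s

Let T be the unknown flow. Total out = 1760 + T.
water balance: 1566.4 + 0.484·T = 0.700·(1760 + T)
(0.484 − 0.700)·T = 0.700×1760 − 1566.4 = -334.4
T = -334.4 / -0.216 = 1548.1 kg/s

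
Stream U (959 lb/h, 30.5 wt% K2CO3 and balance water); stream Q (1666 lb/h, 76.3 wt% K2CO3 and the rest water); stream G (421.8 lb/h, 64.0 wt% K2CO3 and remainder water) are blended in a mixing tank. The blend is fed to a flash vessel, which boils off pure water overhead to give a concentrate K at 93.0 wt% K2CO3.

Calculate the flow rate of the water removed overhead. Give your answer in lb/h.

1075 lb/h

K2CO3 entering = 959×0.305 + 1666×0.763 + 421.8×0.640 = 1833.6 lb/h.
All K2CO3 reports to K, so K = 1833.6/0.930 = 1971.6 lb/h.
Total feed = 3046.8 lb/h; overhead = 3046.8 − 1971.6 = 1075.2 lb/h.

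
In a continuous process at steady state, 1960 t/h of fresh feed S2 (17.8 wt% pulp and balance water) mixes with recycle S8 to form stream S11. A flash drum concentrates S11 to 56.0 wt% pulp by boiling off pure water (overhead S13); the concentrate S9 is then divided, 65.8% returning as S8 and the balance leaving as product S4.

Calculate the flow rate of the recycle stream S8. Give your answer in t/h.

1199 t/h

Overall pulp balance (none leaves overhead): pulp in fresh feed = pulp in product, i.e. 1960×0.178 = (1−0.658)·S9·0.560.
S9 = 348.88/(0.560×0.342) = 1821.6 t/h.
Recycle S8 = 0.658×1821.6 = 1198.6 t/h.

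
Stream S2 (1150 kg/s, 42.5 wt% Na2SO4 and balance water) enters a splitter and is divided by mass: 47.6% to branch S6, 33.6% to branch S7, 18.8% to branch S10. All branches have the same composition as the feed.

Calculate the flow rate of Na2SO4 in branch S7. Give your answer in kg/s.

164.2 kg/s

Branch S7 total = 0.336×1150 = 386.4 kg/s.
Na2SO4 in S7 = 0.425×386.4 = 164.22 kg/s.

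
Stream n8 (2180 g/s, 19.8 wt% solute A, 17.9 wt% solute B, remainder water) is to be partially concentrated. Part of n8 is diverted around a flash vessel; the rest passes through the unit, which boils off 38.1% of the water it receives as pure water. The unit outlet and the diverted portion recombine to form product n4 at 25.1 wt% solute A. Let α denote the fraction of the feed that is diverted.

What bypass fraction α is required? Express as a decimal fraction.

All 2180×0.198 = 431.64 g/s of solute A reaches n4, so n4 = 431.64/0.251 = 1719.7 g/s and vapour = 460.32 g/s.
The evaporator receives (1−α)·2180 of feed at 0.623 water and removes 0.381 of that water:
0.381×0.623×(1−α)×2180 = 460.32
(1−α) = 460.32/517.45 = 0.8896;  α = 0.1104.

0.110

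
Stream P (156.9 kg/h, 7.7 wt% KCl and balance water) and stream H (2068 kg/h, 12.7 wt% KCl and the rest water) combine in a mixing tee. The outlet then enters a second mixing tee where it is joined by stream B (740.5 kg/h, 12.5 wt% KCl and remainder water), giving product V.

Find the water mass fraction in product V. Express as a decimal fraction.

Overall, product flow = 2965.4 kg/h.
water in = 156.9×0.923 + 2068×0.873 + 740.5×0.875 = 2598.1 kg/h.
water fraction in V = 0.876.

0.876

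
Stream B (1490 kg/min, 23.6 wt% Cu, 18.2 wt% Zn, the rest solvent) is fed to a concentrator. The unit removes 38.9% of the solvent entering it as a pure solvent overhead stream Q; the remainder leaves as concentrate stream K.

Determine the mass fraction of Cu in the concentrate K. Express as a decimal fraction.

0.305

Cu is not removed: 1490×0.236 = 351.64 kg/min of Cu enters K.
solvent entering = 1490×0.582 = 867.18 kg/min; overhead removed = 0.389×867.18 = 337.33 kg/min.
Concentrate = 1490 − 337.33 = 1152.7 kg/min.
Mass fraction = 351.64/1152.7 = 0.305.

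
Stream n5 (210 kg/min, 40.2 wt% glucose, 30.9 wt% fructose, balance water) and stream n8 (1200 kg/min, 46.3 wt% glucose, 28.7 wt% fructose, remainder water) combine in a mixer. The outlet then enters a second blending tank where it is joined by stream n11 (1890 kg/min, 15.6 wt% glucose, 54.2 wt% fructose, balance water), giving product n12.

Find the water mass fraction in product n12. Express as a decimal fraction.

Overall, product flow = 3300 kg/min.
water in = 210×0.289 + 1200×0.250 + 1890×0.302 = 931.47 kg/min.
water fraction in n12 = 0.282.

0.282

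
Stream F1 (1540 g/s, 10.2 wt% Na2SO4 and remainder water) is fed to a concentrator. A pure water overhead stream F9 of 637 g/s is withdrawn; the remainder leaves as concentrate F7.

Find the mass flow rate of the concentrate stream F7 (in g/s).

903 g/s

Concentrate = 1540 − 637 = 903 g/s.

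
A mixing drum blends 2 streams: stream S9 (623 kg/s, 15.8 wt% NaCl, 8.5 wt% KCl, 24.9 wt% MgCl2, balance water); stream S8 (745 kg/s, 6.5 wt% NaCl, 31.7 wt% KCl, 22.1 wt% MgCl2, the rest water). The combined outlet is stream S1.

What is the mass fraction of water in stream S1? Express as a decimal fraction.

0.448

Total flow out = 623 + 745 = 1368 kg/s.
water in = 623×0.508 + 745×0.397 = 612.25 kg/s.
water mass fraction in S1 = 612.25/1368 = 0.448.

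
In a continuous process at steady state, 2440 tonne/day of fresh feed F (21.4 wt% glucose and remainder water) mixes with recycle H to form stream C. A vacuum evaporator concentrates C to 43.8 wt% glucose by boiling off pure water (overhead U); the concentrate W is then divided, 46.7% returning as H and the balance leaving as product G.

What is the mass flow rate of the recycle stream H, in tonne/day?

1045 tonne/day

Overall glucose balance (none leaves overhead): glucose in fresh feed = glucose in product, i.e. 2440×0.214 = (1−0.467)·W·0.438.
W = 522.16/(0.438×0.533) = 2236.7 tonne/day.
Recycle H = 0.467×2236.7 = 1044.5 tonne/day.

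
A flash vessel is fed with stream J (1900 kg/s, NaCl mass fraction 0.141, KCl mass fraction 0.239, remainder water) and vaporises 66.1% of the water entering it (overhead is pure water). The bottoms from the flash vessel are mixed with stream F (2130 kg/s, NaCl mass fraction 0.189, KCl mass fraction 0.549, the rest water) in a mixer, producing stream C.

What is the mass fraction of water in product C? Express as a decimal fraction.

Vapour removed = 0.661×0.620×1900 = 778.66 kg/s; concentrate = 1121.3 kg/s.
water reaching the mixer = 399.34 (from concentrate) + 2130×0.262 = 957.4 kg/s.
Product flow = 1121.3 + 2130 = 3251.3 kg/s; water fraction = 0.294.

0.294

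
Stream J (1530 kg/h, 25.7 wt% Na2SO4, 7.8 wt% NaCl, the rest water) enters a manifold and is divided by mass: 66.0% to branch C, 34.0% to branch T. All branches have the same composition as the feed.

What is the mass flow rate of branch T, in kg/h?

Branch T flow = 0.340×1530 = 520.2 kg/h.

520.2 kg/h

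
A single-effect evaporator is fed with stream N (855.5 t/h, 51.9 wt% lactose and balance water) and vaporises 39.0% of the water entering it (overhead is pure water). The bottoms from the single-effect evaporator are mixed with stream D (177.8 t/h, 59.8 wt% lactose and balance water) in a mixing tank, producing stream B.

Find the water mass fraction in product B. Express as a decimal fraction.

0.369

Vapour removed = 0.390×0.481×855.5 = 160.48 t/h; concentrate = 695.02 t/h.
water reaching the mixer = 251.01 (from concentrate) + 177.8×0.402 = 322.49 t/h.
Product flow = 695.02 + 177.8 = 872.82 t/h; water fraction = 0.369.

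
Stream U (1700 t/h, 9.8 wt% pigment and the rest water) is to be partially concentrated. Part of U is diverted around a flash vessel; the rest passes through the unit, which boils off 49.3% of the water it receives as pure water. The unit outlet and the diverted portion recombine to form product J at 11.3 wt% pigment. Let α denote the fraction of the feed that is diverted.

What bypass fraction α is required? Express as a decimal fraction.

All 1700×0.098 = 166.6 t/h of pigment reaches J, so J = 166.6/0.113 = 1474.3 t/h and vapour = 225.66 t/h.
The evaporator receives (1−α)·1700 of feed at 0.902 water and removes 0.493 of that water:
0.493×0.902×(1−α)×1700 = 225.66
(1−α) = 225.66/755.97 = 0.2985;  α = 0.7015.

0.701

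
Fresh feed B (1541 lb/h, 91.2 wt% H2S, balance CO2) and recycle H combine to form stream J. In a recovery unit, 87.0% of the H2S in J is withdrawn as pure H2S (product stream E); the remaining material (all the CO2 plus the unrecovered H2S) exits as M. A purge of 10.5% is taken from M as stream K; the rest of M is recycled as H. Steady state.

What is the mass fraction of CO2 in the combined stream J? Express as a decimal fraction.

CO2 enters only via B and leaves only via the purge: 1541×0.088 = 0.105×(CO2 in M), and the recovery unit passes all CO2, so CO2 in J = CO2 in M = 1291.5 lb/h.
H2S in J: m_A = 1541×0.912 + (1−0.105)·(1−0.870)·m_A, so m_A = 1405.4/0.8837 = 1590.4 lb/h.
J = 1590.4 + 1291.5 = 2881.9 lb/h.
CO2 fraction in J = 1291.5/2881.9 = 0.448.

0.448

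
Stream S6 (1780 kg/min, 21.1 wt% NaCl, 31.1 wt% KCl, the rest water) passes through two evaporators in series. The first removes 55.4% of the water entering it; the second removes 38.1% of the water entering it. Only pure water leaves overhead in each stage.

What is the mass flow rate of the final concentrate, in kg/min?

water in feed = 1780×0.478 = 850.84 kg/min.
After stage 1: water left = (1−0.554)×850.84 = 379.47; stream total = 1308.6 kg/min.
After stage 2: water left = (1−0.381)×379.47 = 234.89; final concentrate = 1164.1 kg/min.

1164 kg/min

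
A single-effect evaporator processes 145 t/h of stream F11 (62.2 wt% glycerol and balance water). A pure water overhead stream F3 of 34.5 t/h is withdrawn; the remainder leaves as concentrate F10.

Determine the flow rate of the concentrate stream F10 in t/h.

Concentrate = 145 − 34.5 = 110.5 t/h.

110.5 t/h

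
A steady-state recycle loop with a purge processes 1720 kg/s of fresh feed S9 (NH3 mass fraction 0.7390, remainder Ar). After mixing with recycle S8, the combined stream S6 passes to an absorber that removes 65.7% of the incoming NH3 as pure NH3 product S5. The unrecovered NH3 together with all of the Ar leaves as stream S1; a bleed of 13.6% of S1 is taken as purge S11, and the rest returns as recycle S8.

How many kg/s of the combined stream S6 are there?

5107 kg/s

Ar enters only via S9 and leaves only via the purge: 1720×0.261 = 0.136×(Ar in S1), and the absorber passes all Ar, so Ar in S6 = Ar in S1 = 3300.9 kg/s.
NH3 in S6: m_A = 1720×0.739 + (1−0.136)·(1−0.657)·m_A, so m_A = 1271.1/0.7036 = 1806.4 kg/s.
S6 = 1806.4 + 3300.9 = 5107.3 kg/s.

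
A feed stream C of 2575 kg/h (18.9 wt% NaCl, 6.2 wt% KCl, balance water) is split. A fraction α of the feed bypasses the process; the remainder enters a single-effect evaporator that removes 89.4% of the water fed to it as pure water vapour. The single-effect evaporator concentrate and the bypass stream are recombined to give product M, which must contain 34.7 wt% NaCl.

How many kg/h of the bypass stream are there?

All 2575×0.189 = 486.68 kg/h of NaCl reaches M, so M = 486.68/0.347 = 1402.5 kg/h and vapour = 1172.5 kg/h.
The evaporator receives (1−α)·2575 of feed at 0.749 water and removes 0.894 of that water:
0.894×0.749×(1−α)×2575 = 1172.5
(1−α) = 1172.5/1724.2 = 0.6800;  α = 0.3200.
Bypass flow = 0.3200×2575 = 824 kg/h.

824 kg/h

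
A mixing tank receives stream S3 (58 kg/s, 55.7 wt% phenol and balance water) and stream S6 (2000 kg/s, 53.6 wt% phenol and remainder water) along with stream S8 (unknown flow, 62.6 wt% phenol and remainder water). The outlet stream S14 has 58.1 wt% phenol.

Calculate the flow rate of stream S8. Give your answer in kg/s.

Let S8 be the unknown flow. Total out = 2058 + S8.
phenol balance: 1104.3 + 0.626·S8 = 0.581·(2058 + S8)
(0.626 − 0.581)·S8 = 0.581×2058 − 1104.3 = 91.392
S8 = 91.392 / 0.045 = 2030.9 kg/s

2031 kg/s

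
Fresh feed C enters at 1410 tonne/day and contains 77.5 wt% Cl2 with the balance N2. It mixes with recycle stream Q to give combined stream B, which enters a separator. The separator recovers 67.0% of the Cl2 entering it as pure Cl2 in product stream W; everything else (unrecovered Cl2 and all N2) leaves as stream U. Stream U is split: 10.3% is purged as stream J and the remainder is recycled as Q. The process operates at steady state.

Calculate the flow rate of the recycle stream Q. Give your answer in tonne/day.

3222 tonne/day

N2 enters only via C and leaves only via the purge: 1410×0.225 = 0.103×(N2 in U), and the separator passes all N2, so N2 in B = N2 in U = 3080.1 tonne/day.
Cl2 in B: m_A = 1410×0.775 + (1−0.103)·(1−0.670)·m_A, so m_A = 1092.8/0.7040 = 1552.2 tonne/day.
U = (1−0.670)×1552.2 + 3080.1 = 3592.3 tonne/day.
Recycle Q = (1−0.103)×3592.3 = 3222.3 tonne/day.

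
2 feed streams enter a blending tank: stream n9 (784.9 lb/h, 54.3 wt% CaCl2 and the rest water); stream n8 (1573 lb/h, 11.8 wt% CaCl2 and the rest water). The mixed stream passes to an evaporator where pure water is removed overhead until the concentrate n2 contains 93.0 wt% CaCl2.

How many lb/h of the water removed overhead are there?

1700 lb/h

CaCl2 entering = 784.9×0.543 + 1573×0.118 = 611.81 lb/h.
All CaCl2 reports to n2, so n2 = 611.81/0.930 = 657.87 lb/h.
Total feed = 2357.9 lb/h; overhead = 2357.9 − 657.87 = 1700 lb/h.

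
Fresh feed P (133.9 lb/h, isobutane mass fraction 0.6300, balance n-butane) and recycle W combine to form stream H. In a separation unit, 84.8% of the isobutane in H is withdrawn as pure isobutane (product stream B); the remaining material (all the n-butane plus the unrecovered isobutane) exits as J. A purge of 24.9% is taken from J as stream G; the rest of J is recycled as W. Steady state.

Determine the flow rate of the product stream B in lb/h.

isobutane in H: m_A = 133.9×0.630 + (1−0.249)·(1−0.848)·m_A, so m_A = 84.357/0.8858 = 95.227 lb/h.
Product B = 0.848×95.227 = 80.753 lb/h.

80.75 lb/h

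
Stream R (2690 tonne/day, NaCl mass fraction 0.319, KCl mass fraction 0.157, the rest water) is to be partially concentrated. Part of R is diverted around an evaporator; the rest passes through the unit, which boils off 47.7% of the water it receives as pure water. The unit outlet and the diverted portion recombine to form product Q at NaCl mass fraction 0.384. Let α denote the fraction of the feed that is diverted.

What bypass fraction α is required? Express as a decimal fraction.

0.323

All 2690×0.319 = 858.11 tonne/day of NaCl reaches Q, so Q = 858.11/0.384 = 2234.7 tonne/day and vapour = 455.34 tonne/day.
The evaporator receives (1−α)·2690 of feed at 0.524 water and removes 0.477 of that water:
0.477×0.524×(1−α)×2690 = 455.34
(1−α) = 455.34/672.36 = 0.6772;  α = 0.3228.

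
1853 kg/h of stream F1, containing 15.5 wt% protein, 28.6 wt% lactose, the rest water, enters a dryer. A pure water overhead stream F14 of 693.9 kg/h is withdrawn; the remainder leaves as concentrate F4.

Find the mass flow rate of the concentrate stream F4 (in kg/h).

1159 kg/h

Concentrate = 1853 − 693.9 = 1159.1 kg/h.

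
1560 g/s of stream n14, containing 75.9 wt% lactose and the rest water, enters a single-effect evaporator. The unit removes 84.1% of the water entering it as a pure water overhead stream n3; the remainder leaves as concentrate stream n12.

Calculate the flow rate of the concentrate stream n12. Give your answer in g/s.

1244 g/s

water entering = 1560×0.241 = 375.96 g/s; overhead removed = 0.841×375.96 = 316.18 g/s.
Concentrate = 1560 − 316.18 = 1243.8 g/s.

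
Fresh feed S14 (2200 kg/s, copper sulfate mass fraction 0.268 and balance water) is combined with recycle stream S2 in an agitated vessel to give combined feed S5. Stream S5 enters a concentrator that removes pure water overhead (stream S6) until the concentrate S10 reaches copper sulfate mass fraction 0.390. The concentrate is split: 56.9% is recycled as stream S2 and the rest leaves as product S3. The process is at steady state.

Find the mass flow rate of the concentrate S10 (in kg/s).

3508 kg/s

Overall copper sulfate balance (none leaves overhead): copper sulfate in fresh feed = copper sulfate in product, i.e. 2200×0.268 = (1−0.569)·S10·0.390.
S10 = 589.6/(0.390×0.431) = 3507.6 kg/s.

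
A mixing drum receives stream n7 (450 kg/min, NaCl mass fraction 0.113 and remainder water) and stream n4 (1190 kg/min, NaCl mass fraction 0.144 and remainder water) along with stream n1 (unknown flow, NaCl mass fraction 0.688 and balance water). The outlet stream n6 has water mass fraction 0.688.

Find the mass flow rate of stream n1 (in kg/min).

Let n1 be the unknown flow. Total out = 1640 + n1.
water balance: 1417.8 + 0.312·n1 = 0.688·(1640 + n1)
(0.312 − 0.688)·n1 = 0.688×1640 − 1417.8 = -289.47
n1 = -289.47 / -0.376 = 769.87 kg/min

769.9 kg/min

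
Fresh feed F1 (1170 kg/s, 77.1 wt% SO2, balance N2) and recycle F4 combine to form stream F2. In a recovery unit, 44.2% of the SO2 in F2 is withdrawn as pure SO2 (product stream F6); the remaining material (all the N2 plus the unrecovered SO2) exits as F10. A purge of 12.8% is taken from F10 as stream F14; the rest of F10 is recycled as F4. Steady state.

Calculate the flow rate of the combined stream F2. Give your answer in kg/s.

3850 kg/s

N2 enters only via F1 and leaves only via the purge: 1170×0.229 = 0.128×(N2 in F10), and the recovery unit passes all N2, so N2 in F2 = N2 in F10 = 2093.2 kg/s.
SO2 in F2: m_A = 1170×0.771 + (1−0.128)·(1−0.442)·m_A, so m_A = 902.07/0.5134 = 1757 kg/s.
F2 = 1757 + 2093.2 = 3850.2 kg/s.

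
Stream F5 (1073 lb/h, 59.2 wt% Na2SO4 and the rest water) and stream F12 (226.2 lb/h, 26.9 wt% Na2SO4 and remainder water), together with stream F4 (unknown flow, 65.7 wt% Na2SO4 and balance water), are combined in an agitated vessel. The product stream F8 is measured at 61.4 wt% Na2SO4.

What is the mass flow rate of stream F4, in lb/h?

2364 lb/h

Let F4 be the unknown flow. Total out = 1299.2 + F4.
Na2SO4 balance: 696.06 + 0.657·F4 = 0.614·(1299.2 + F4)
(0.657 − 0.614)·F4 = 0.614×1299.2 − 696.06 = 101.64
F4 = 101.64 / 0.043 = 2363.8 lb/h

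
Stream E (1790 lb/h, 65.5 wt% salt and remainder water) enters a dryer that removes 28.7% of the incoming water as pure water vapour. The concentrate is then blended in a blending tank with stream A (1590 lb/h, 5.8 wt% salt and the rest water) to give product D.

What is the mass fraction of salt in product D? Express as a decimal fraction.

Vapour removed = 0.287×0.345×1790 = 177.24 lb/h; concentrate = 1612.8 lb/h.
salt reaching the mixer = 1172.5 (from concentrate) + 1590×0.058 = 1264.7 lb/h.
Product flow = 1612.8 + 1590 = 3202.8 lb/h; salt fraction = 0.395.

0.395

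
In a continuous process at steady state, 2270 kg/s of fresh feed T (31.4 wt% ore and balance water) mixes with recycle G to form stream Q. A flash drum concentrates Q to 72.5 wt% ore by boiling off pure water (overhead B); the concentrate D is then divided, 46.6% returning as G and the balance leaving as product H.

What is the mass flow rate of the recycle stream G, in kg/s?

858 kg/s

Overall ore balance (none leaves overhead): ore in fresh feed = ore in product, i.e. 2270×0.314 = (1−0.466)·D·0.725.
D = 712.78/(0.725×0.534) = 1841.1 kg/s.
Recycle G = 0.466×1841.1 = 857.95 kg/s.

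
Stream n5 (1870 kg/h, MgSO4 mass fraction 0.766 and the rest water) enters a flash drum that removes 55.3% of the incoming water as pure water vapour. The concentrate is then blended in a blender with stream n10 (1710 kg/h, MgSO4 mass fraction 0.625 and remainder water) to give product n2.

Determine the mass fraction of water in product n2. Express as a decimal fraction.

0.251

Vapour removed = 0.553×0.234×1870 = 241.98 kg/h; concentrate = 1628 kg/h.
water reaching the mixer = 195.6 (from concentrate) + 1710×0.375 = 836.85 kg/h.
Product flow = 1628 + 1710 = 3338 kg/h; water fraction = 0.251.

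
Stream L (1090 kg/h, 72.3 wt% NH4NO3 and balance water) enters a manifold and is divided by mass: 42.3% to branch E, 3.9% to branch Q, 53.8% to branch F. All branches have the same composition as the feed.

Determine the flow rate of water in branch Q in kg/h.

11.78 kg/h

Branch Q total = 0.039×1090 = 42.51 kg/h.
water in Q = 0.277×42.51 = 11.775 kg/h.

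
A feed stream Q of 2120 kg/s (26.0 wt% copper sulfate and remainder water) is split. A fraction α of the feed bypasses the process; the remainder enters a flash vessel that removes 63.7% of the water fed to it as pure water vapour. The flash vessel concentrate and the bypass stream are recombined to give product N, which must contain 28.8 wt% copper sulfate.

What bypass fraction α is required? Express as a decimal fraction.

All 2120×0.260 = 551.2 kg/s of copper sulfate reaches N, so N = 551.2/0.288 = 1913.9 kg/s and vapour = 206.11 kg/s.
The evaporator receives (1−α)·2120 of feed at 0.740 water and removes 0.637 of that water:
0.637×0.740×(1−α)×2120 = 206.11
(1−α) = 206.11/999.33 = 0.2063;  α = 0.7937.

0.794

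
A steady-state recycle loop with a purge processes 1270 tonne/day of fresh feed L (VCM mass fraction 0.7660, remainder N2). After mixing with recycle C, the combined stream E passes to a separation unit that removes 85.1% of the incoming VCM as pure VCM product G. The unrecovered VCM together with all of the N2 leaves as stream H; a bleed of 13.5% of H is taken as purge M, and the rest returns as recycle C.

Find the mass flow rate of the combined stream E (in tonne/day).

N2 enters only via L and leaves only via the purge: 1270×0.234 = 0.135×(N2 in H), and the separation unit passes all N2, so N2 in E = N2 in H = 2201.3 tonne/day.
VCM in E: m_A = 1270×0.766 + (1−0.135)·(1−0.851)·m_A, so m_A = 972.82/0.8711 = 1116.8 tonne/day.
E = 1116.8 + 2201.3 = 3318.1 tonne/day.

3318 tonne/day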